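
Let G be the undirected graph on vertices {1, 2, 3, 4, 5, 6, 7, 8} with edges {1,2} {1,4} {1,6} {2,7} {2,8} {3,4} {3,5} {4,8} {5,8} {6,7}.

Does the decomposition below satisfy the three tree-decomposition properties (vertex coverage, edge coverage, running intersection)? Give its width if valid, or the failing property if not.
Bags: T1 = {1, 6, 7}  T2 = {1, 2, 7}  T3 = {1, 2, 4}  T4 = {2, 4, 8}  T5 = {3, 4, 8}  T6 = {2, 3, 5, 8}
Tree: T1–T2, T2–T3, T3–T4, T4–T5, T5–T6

No — bags containing vertex 2 are not connected in the tree.

A tree decomposition must satisfy three properties: every vertex lies in some bag; for every edge, both endpoints lie together in some bag; and for every vertex, the bags containing it form a connected subtree. Here bags containing vertex 2 are not connected in the tree, so the decomposition is invalid.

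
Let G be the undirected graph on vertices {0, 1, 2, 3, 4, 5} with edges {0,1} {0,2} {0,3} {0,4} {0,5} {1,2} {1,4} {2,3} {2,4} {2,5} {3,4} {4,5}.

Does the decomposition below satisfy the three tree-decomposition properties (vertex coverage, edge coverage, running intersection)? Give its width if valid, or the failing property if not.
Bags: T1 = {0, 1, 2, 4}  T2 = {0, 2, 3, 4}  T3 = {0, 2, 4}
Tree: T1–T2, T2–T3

No — vertex 5 appears in no bag.

A tree decomposition must satisfy three properties: every vertex lies in some bag; for every edge, both endpoints lie together in some bag; and for every vertex, the bags containing it form a connected subtree. Here vertex 5 appears in no bag, so the decomposition is invalid.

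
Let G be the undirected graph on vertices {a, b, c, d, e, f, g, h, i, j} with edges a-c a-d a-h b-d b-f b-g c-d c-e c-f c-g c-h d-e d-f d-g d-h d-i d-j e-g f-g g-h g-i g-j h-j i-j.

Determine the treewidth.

3

A width-3 tree decomposition is:
Bags: B1 = {c, d, g, h}  B2 = {d, g, h, j}  B3 = {d, g, i, j}  B4 = {a, c, d, h}  B5 = {c, d, f, g}  B6 = {c, d, e, g}  B7 = {b, d, f, g}
Tree: B1–B2, B2–B3, B1–B4, B1–B5, B5–B6, B5–B7
The largest bag has 4 vertices, giving width 3; this decomposition certifies tw(G) ≤ 3. For the lower bound, the 4 vertices {d, g, h, j} are pairwise adjacent, and any tree decomposition puts a clique entirely inside one bag — forcing width ≥ 3. The upper and lower bounds meet at 3, so that is the treewidth.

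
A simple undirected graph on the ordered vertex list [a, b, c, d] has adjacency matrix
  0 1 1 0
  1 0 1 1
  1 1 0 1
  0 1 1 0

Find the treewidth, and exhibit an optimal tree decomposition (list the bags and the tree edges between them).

The largest bag has 3 vertices, giving width 2; this decomposition certifies tw(G) ≤ 2. Conversely, {b, c, d} is a clique of size 3, and the vertices of any clique must share a bag in every tree decomposition; so some bag has ≥ 3 vertices and tw(G) ≥ 2. Combining the bounds, tw(G) = 2.

Treewidth 2.
One such decomposition:
Bags: B1 = {a, b, c}  B2 = {b, c, d}
Tree: B1–B2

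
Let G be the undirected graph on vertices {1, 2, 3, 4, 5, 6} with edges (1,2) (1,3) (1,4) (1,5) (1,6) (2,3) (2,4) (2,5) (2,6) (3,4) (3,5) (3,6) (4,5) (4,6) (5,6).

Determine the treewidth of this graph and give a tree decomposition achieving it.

A single bag containing all 6 vertices is trivially a valid decomposition of width 5. Conversely, {1, 2, 3, 4, 5, 6} is a clique of size 6, and the vertices of any clique must share a bag in every tree decomposition; so some bag has ≥ 6 vertices and tw(G) ≥ 5. Therefore the treewidth is 5.

Treewidth 5.
One such decomposition:
Bags: B1 = {1, 2, 3, 4, 5, 6}
Tree: (single bag)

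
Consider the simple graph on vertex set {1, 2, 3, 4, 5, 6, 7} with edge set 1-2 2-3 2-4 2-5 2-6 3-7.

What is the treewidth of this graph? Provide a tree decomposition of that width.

Treewidth 1.
One optimal decomposition is:
Bags: B1 = {2, 3}  B2 = {3, 7}  B3 = {2, 6}  B4 = {1, 2}  B5 = {2, 5}  B6 = {2, 4}
Tree: B1–B2, B1–B3, B3–B4, B4–B5, B4–B6

The largest bag has 2 vertices, giving width 1; this decomposition certifies tw(G) ≤ 1. Any graph with an edge has treewidth ≥ 1, and G has the edge 3–2. Combining the bounds, tw(G) = 1.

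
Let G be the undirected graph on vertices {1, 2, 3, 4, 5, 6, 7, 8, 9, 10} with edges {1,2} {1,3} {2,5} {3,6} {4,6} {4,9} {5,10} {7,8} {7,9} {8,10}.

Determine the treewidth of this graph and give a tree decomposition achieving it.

The largest bag has 3 vertices, giving width 2; this decomposition certifies tw(G) ≤ 2. For the lower bound, G contains the cycle 1–3–6–4–9–7–8–10–5–2–1, so G is not a forest; only forests have treewidth ≤ 1, hence tw(G) ≥ 2. Hence tw(G) = 2 exactly.

Treewidth 2.
Bags: B1 = {1, 3, 6}  B2 = {1, 4, 6}  B3 = {1, 4, 9}  B4 = {1, 7, 9}  B5 = {1, 7, 8}  B6 = {1, 8, 10}  B7 = {1, 5, 10}  B8 = {1, 2, 5}
Tree: B1–B2, B2–B3, B3–B4, B4–B5, B5–B6, B6–B7, B7–B8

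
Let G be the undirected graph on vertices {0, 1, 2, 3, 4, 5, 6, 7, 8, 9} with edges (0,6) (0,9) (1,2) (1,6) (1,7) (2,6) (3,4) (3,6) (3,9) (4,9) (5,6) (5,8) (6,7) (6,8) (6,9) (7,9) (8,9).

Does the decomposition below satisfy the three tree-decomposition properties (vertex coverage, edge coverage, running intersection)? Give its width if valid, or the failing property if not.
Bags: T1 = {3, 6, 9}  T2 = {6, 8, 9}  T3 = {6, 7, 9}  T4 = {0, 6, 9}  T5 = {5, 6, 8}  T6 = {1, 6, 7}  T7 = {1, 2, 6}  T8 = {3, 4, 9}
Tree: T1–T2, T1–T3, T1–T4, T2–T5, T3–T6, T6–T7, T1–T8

Vertex coverage: the bags together contain {0, 1, 2, 3, 4, 5, 6, 7, 8, 9}, the full vertex set. Edge coverage: each edge of G has both endpoints in at least one bag. Running intersection: for every vertex, the bags containing it form a connected subtree. All three properties hold, so this is a valid tree decomposition of width max|bag| − 1 = 2, and hence tw(G) ≤ 2.

Yes; width 2.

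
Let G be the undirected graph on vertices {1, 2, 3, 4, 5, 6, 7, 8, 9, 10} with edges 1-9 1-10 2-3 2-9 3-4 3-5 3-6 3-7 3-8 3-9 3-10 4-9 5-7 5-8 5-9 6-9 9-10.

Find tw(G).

2

A width-2 tree decomposition is:
Bags: B1 = {3, 9, 10}  B2 = {1, 9, 10}  B3 = {3, 5, 9}  B4 = {3, 5, 7}  B5 = {3, 4, 9}  B6 = {2, 3, 9}  B7 = {3, 6, 9}  B8 = {3, 5, 8}
Tree: B1–B2, B1–B3, B3–B4, B3–B5, B1–B6, B5–B7, B3–B8
Every bag has size at most 3, so the width is 3 − 1 = 2 and tw(G) ≤ 2. Conversely, {1, 9, 10} is a clique of size 3, and the vertices of any clique must share a bag in every tree decomposition; so some bag has ≥ 3 vertices and tw(G) ≥ 2. Therefore the treewidth is 2.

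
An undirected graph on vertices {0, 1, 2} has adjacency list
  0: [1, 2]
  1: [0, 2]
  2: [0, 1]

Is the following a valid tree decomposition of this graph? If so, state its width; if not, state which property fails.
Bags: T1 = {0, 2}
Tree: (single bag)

No — vertex 1 appears in no bag.

A tree decomposition must satisfy three properties: every vertex lies in some bag; for every edge, both endpoints lie together in some bag; and for every vertex, the bags containing it form a connected subtree. Here vertex 1 appears in no bag, so the decomposition is invalid.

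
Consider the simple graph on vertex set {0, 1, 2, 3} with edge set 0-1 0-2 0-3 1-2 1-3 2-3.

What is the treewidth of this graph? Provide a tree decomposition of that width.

Treewidth 3.
One optimal decomposition is:
Bags: B1 = {0, 1, 2, 3}
Tree: (single bag)

With just one bag of size 4, the width is 4 − 1 = 3, so tw(G) ≤ 3. Conversely, {0, 1, 2, 3} is a clique of size 4, and the vertices of any clique must share a bag in every tree decomposition; so some bag has ≥ 4 vertices and tw(G) ≥ 3. Combining the bounds, tw(G) = 3.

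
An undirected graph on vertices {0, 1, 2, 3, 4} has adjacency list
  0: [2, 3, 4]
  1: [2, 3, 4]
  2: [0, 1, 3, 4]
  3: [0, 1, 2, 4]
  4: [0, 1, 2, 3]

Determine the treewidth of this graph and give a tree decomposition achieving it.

Treewidth 3.
Bags: B1 = {0, 2, 3, 4}  B2 = {1, 2, 3, 4}
Tree: B1–B2

Each bag holds 4 vertices, so the decomposition has width 3, which upper-bounds the treewidth. On the other hand G contains the 4-clique {0, 2, 3, 4}. A clique must lie in a single bag of any decomposition, so no decomposition can have width below 3. The upper and lower bounds meet at 3, so that is the treewidth.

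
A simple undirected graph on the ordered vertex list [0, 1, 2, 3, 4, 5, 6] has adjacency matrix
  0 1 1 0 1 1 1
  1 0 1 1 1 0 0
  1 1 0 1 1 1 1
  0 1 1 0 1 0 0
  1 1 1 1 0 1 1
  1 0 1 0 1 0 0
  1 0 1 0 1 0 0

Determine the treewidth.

3

A width-3 tree decomposition is:
Bags: B1 = {0, 2, 4, 6}  B2 = {0, 2, 4, 5}  B3 = {0, 1, 2, 4}  B4 = {1, 2, 3, 4}
Tree: B1–B2, B1–B3, B3–B4
Every bag has size at most 4, so the width is 4 − 1 = 3 and tw(G) ≤ 3. For the lower bound, the 4 vertices {0, 1, 2, 4} are pairwise adjacent, and any tree decomposition puts a clique entirely inside one bag — forcing width ≥ 3. Hence tw(G) = 3 exactly.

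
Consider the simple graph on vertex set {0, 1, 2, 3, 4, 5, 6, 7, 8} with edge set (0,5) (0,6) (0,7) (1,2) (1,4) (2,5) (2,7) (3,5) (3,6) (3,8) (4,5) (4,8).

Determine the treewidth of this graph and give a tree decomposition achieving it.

Each bag holds 4 vertices, so the decomposition has width 3, which upper-bounds the treewidth. For the lower bound: the 4 vertex sets {1,2,7}, {0}, {5}, {3,4,6,8} are disjoint, each induces a connected subgraph, and every pair is joined by at least one edge of G. Contracting each set to a single vertex therefore yields K_{4} as a minor, and since treewidth is minor-monotone, tw(G) ≥ tw(K_{4}) = 3. The upper and lower bounds meet at 3, so that is the treewidth.

Treewidth 3.
Bags: B1 = {0, 1, 2, 7}  B2 = {0, 1, 2, 5}  B3 = {0, 1, 4, 5}  B4 = {0, 4, 5, 6}  B5 = {3, 4, 5, 6}  B6 = {3, 4, 6, 8}
Tree: B1–B2, B2–B3, B3–B4, B4–B5, B5–B6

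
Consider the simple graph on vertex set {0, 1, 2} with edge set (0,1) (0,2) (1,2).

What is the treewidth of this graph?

2

A width-2 tree decomposition is:
Bags: B1 = {0, 1, 2}
Tree: (single bag)
With just one bag of size 3, the width is 3 − 1 = 2, so tw(G) ≤ 2. For the lower bound, the 3 vertices {0, 1, 2} are pairwise adjacent, and any tree decomposition puts a clique entirely inside one bag — forcing width ≥ 2. Hence tw(G) = 2 exactly.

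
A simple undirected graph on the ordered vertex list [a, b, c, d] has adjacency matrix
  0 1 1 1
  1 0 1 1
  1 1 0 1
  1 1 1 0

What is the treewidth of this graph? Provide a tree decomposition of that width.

A single bag containing all 4 vertices is trivially a valid decomposition of width 3. On the other hand G contains the 4-clique {a, b, c, d}. A clique must lie in a single bag of any decomposition, so no decomposition can have width below 3. The upper and lower bounds meet at 3, so that is the treewidth.

Treewidth 3.
One such decomposition:
Bags: B1 = {a, b, c, d}
Tree: (single bag)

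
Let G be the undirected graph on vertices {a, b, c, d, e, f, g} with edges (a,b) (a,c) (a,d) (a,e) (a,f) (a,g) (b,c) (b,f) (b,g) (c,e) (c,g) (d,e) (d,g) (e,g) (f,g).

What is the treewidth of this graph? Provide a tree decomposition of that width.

Every bag has size at most 4, so the width is 4 − 1 = 3 and tw(G) ≤ 3. On the other hand G contains the 4-clique {a, d, e, g}. A clique must lie in a single bag of any decomposition, so no decomposition can have width below 3. Hence tw(G) = 3 exactly.

Treewidth 3.
One such decomposition:
Bags: B1 = {a, b, c, g}  B2 = {a, c, e, g}  B3 = {a, b, f, g}  B4 = {a, d, e, g}
Tree: B1–B2, B1–B3, B2–B4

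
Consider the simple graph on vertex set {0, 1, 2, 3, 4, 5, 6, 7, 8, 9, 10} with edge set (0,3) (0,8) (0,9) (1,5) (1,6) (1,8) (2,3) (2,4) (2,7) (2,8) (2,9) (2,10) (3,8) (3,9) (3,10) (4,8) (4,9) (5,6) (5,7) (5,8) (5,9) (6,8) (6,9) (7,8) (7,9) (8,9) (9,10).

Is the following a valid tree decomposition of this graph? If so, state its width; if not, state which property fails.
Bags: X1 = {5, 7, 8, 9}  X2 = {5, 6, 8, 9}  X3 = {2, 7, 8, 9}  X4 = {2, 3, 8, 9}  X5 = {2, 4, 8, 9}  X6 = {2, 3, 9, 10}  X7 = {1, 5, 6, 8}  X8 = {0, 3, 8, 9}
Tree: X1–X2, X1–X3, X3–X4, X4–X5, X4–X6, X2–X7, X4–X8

Yes; width 3.

Every vertex of G appears in some bag (union = {0, 1, 2, 3, 4, 5, 6, 7, 8, 9, 10}); every edge is covered by a bag; and for each vertex v the set of bags containing v is connected in the bag tree. The decomposition is therefore valid. The largest bag has 4 vertices, so the width is 3.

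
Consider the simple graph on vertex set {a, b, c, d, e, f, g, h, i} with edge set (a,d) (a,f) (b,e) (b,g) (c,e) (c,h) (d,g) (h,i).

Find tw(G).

1

A width-1 tree decomposition is:
Bags: B1 = {h, i}  B2 = {c, h}  B3 = {c, e}  B4 = {b, e}  B5 = {b, g}  B6 = {d, g}  B7 = {a, d}  B8 = {a, f}
Tree: B1–B2, B2–B3, B3–B4, B4–B5, B5–B6, B6–B7, B7–B8
The largest bag has 2 vertices, giving width 1; this decomposition certifies tw(G) ≤ 1. Any graph with an edge has treewidth ≥ 1, and G has the edge i–h. Combining the bounds, tw(G) = 1.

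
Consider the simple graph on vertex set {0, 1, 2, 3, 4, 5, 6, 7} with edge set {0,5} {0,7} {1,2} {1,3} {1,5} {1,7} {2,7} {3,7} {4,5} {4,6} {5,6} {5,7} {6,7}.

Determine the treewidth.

A width-2 tree decomposition is:
Bags: B1 = {1, 5, 7}  B2 = {5, 6, 7}  B3 = {1, 3, 7}  B4 = {0, 5, 7}  B5 = {4, 5, 6}  B6 = {1, 2, 7}
Tree: B1–B2, B1–B3, B1–B4, B2–B5, B1–B6
Every bag has size at most 3, so the width is 3 − 1 = 2 and tw(G) ≤ 2. For the lower bound, the 3 vertices {4, 5, 6} are pairwise adjacent, and any tree decomposition puts a clique entirely inside one bag — forcing width ≥ 2. The upper and lower bounds meet at 2, so that is the treewidth.

2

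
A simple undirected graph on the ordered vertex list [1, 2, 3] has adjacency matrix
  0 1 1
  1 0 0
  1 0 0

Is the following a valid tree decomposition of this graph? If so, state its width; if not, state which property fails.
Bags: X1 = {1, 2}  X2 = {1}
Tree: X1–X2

A tree decomposition must satisfy three properties: every vertex lies in some bag; for every edge, both endpoints lie together in some bag; and for every vertex, the bags containing it form a connected subtree. Here vertex 3 appears in no bag, so the decomposition is invalid.

No — vertex 3 appears in no bag.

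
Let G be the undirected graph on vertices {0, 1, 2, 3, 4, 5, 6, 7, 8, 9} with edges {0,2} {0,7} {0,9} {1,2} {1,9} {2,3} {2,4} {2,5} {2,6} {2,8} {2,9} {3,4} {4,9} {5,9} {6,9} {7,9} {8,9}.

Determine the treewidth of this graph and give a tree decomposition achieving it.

The largest bag has 3 vertices, giving width 2; this decomposition certifies tw(G) ≤ 2. For the lower bound, the 3 vertices {0, 2, 9} are pairwise adjacent, and any tree decomposition puts a clique entirely inside one bag — forcing width ≥ 2. Hence tw(G) = 2 exactly.

Treewidth 2.
One optimal decomposition is:
Bags: B1 = {1, 2, 9}  B2 = {2, 4, 9}  B3 = {0, 2, 9}  B4 = {0, 7, 9}  B5 = {2, 6, 9}  B6 = {2, 8, 9}  B7 = {2, 3, 4}  B8 = {2, 5, 9}
Tree: B1–B2, B2–B3, B3–B4, B1–B5, B5–B6, B2–B7, B2–B8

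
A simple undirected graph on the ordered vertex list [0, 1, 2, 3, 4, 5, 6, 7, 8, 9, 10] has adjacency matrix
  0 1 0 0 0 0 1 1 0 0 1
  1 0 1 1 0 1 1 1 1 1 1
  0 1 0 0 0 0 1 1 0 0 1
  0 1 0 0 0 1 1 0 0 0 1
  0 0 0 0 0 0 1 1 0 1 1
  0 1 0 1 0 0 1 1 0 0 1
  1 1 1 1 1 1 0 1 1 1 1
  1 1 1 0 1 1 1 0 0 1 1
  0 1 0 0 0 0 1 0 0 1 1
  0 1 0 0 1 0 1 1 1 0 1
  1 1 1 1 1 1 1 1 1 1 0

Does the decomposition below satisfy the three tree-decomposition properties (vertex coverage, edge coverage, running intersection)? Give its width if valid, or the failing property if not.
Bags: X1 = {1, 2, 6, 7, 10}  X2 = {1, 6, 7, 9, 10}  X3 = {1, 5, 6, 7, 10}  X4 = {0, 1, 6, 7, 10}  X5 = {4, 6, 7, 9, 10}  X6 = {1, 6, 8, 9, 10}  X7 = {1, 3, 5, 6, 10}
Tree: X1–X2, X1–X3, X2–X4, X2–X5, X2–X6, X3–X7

Checking the three conditions: (i) the bags cover all of {0, 1, 2, 3, 4, 5, 6, 7, 8, 9, 10}; (ii) for each edge, some bag contains both endpoints; (iii) the bags containing any fixed vertex form a subtree. All hold, so the decomposition is valid with width 5 − 1 = 4.

Yes; width 4.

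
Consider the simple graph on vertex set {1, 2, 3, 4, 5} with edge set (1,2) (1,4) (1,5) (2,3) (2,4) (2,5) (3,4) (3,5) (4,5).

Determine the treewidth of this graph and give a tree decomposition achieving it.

Treewidth 3.
One such decomposition:
Bags: B1 = {1, 2, 4, 5}  B2 = {2, 3, 4, 5}
Tree: B1–B2

The largest bag has 4 vertices, giving width 3; this decomposition certifies tw(G) ≤ 3. Conversely, {1, 2, 4, 5} is a clique of size 4, and the vertices of any clique must share a bag in every tree decomposition; so some bag has ≥ 4 vertices and tw(G) ≥ 3. Hence tw(G) = 3 exactly.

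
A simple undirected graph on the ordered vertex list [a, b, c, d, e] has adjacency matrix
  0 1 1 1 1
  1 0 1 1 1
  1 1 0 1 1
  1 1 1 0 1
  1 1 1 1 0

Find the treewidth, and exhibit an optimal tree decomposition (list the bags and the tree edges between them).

Treewidth 4.
Bags: B1 = {a, b, c, d, e}
Tree: (single bag)

A single bag containing all 5 vertices is trivially a valid decomposition of width 4. For the lower bound, the 5 vertices {a, b, c, d, e} are pairwise adjacent, and any tree decomposition puts a clique entirely inside one bag — forcing width ≥ 4. The upper and lower bounds meet at 4, so that is the treewidth.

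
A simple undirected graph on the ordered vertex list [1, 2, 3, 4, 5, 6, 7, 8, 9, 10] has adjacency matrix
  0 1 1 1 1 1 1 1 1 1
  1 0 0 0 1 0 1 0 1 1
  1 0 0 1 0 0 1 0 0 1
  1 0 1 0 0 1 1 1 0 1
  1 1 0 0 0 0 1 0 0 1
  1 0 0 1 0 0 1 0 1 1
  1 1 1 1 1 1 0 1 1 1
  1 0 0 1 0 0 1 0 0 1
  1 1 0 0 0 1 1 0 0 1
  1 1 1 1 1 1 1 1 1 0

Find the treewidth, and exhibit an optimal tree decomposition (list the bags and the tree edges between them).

Treewidth 4.
One optimal decomposition is:
Bags: B1 = {1, 4, 6, 7, 10}  B2 = {1, 6, 7, 9, 10}  B3 = {1, 2, 7, 9, 10}  B4 = {1, 4, 7, 8, 10}  B5 = {1, 2, 5, 7, 10}  B6 = {1, 3, 4, 7, 10}
Tree: B1–B2, B2–B3, B1–B4, B3–B5, B4–B6

Each bag holds 5 vertices, so the decomposition has width 4, which upper-bounds the treewidth. For the lower bound, the 5 vertices {1, 2, 7, 9, 10} are pairwise adjacent, and any tree decomposition puts a clique entirely inside one bag — forcing width ≥ 4. Combining the bounds, tw(G) = 4.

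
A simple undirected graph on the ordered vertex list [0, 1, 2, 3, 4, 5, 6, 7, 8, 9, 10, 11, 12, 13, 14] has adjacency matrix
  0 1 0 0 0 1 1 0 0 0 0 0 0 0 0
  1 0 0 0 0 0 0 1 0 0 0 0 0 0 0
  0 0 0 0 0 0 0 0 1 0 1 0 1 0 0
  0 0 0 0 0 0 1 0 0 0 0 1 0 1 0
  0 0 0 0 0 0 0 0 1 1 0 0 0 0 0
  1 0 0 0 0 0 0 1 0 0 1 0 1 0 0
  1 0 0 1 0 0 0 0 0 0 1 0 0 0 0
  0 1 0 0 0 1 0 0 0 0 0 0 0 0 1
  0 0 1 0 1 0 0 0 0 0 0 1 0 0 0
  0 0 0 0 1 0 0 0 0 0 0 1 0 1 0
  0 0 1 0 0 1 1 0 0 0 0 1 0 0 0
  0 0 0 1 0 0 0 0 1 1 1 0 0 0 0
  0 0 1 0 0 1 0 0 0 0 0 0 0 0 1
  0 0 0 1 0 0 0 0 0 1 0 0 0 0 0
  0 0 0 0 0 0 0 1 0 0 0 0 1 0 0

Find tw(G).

A width-3 tree decomposition is:
Bags: B1 = {4, 8, 9, 13}  B2 = {8, 9, 11, 13}  B3 = {3, 8, 11, 13}  B4 = {2, 3, 8, 11}  B5 = {2, 3, 10, 11}  B6 = {2, 3, 6, 10}  B7 = {2, 6, 10, 12}  B8 = {5, 6, 10, 12}  B9 = {0, 5, 6, 12}  B10 = {0, 5, 12, 14}  B11 = {0, 5, 7, 14}  B12 = {0, 1, 7, 14}
Tree: B1–B2, B2–B3, B3–B4, B4–B5, B5–B6, B6–B7, B7–B8, B8–B9, B9–B10, B10–B11, B11–B12
Each bag holds 4 vertices, so the decomposition has width 3, which upper-bounds the treewidth. For the lower bound: the 4 vertex sets {4,9,13}, {8}, {11}, {2,3,6,10} are disjoint, each induces a connected subgraph, and every pair is joined by at least one edge of G. Contracting each set to a single vertex therefore yields K_{4} as a minor, and since treewidth is minor-monotone, tw(G) ≥ tw(K_{4}) = 3. Combining the bounds, tw(G) = 3.

3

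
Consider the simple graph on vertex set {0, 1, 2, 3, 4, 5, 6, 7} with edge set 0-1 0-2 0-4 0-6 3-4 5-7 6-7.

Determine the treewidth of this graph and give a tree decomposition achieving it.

Each bag holds 2 vertices, so the decomposition has width 1, which upper-bounds the treewidth. Any graph with an edge has treewidth ≥ 1, and G has the edge 2–0. Therefore the treewidth is 1.

Treewidth 1.
Bags: B1 = {0, 2}  B2 = {0, 6}  B3 = {6, 7}  B4 = {0, 4}  B5 = {0, 1}  B6 = {3, 4}  B7 = {5, 7}
Tree: B1–B2, B2–B3, B2–B4, B1–B5, B4–B6, B3–B7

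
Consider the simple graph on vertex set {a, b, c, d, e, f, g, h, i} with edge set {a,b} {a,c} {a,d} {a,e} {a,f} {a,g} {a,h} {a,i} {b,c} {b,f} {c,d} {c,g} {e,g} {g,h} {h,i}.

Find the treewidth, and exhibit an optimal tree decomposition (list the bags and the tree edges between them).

Each bag holds 3 vertices, so the decomposition has width 2, which upper-bounds the treewidth. On the other hand G contains the 3-clique {a, c, d}. A clique must lie in a single bag of any decomposition, so no decomposition can have width below 2. Hence tw(G) = 2 exactly.

Treewidth 2.
One optimal decomposition is:
Bags: B1 = {a, c, g}  B2 = {a, g, h}  B3 = {a, h, i}  B4 = {a, b, c}  B5 = {a, c, d}  B6 = {a, e, g}  B7 = {a, b, f}
Tree: B1–B2, B2–B3, B1–B4, B1–B5, B1–B6, B4–B7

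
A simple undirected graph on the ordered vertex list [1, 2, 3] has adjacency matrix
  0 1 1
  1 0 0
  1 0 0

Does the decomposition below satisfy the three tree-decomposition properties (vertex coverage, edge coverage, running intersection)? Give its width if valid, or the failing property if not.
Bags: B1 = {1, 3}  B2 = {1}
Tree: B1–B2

A tree decomposition must satisfy three properties: every vertex lies in some bag; for every edge, both endpoints lie together in some bag; and for every vertex, the bags containing it form a connected subtree. Here vertex 2 appears in no bag, so the decomposition is invalid.

No — vertex 2 appears in no bag.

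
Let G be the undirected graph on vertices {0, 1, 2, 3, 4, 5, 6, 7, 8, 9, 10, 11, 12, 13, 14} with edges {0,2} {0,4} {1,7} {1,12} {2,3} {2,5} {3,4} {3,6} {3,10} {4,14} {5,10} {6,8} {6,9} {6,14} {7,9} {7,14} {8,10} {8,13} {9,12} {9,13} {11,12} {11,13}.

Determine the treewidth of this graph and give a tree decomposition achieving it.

Treewidth 3.
Bags: B1 = {0, 2, 5, 10}  B2 = {0, 2, 3, 10}  B3 = {0, 3, 4, 10}  B4 = {3, 4, 8, 10}  B5 = {3, 4, 6, 8}  B6 = {4, 6, 8, 14}  B7 = {6, 8, 13, 14}  B8 = {6, 9, 13, 14}  B9 = {7, 9, 13, 14}  B10 = {7, 9, 11, 13}  B11 = {7, 9, 11, 12}  B12 = {1, 7, 11, 12}
Tree: B1–B2, B2–B3, B3–B4, B4–B5, B5–B6, B6–B7, B7–B8, B8–B9, B9–B10, B10–B11, B11–B12

Each bag holds 4 vertices, so the decomposition has width 3, which upper-bounds the treewidth. For the lower bound: the 4 vertex sets {0,2,5}, {10}, {3}, {4,6,8,14} are disjoint, each induces a connected subgraph, and every pair is joined by at least one edge of G. Contracting each set to a single vertex therefore yields K_{4} as a minor, and since treewidth is minor-monotone, tw(G) ≥ tw(K_{4}) = 3. Therefore the treewidth is 3.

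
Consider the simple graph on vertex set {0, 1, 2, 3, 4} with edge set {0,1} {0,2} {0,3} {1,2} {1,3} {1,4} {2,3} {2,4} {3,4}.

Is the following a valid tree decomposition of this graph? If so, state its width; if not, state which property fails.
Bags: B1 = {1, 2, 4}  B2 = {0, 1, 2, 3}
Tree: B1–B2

No — edge (3,4) lies in no bag.

A tree decomposition must satisfy three properties: every vertex lies in some bag; for every edge, both endpoints lie together in some bag; and for every vertex, the bags containing it form a connected subtree. Here edge (3,4) lies in no bag, so the decomposition is invalid.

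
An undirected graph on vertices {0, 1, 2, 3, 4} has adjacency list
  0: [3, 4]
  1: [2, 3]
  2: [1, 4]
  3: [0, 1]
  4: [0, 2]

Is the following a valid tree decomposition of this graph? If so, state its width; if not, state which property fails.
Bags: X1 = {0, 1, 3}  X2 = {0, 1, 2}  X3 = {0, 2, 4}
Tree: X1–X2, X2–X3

Every vertex of G appears in some bag (union = {0, 1, 2, 3, 4}); every edge is covered by a bag; and for each vertex v the set of bags containing v is connected in the bag tree. The decomposition is therefore valid. The largest bag has 3 vertices, so the width is 2.

Yes; width 2.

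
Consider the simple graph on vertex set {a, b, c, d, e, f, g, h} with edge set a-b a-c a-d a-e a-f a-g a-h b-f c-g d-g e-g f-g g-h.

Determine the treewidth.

A width-2 tree decomposition is:
Bags: B1 = {a, d, g}  B2 = {a, f, g}  B3 = {a, e, g}  B4 = {a, c, g}  B5 = {a, g, h}  B6 = {a, b, f}
Tree: B1–B2, B1–B3, B2–B4, B1–B5, B2–B6
Each bag holds 3 vertices, so the decomposition has width 2, which upper-bounds the treewidth. Conversely, {a, d, g} is a clique of size 3, and the vertices of any clique must share a bag in every tree decomposition; so some bag has ≥ 3 vertices and tw(G) ≥ 2. Therefore the treewidth is 2.

2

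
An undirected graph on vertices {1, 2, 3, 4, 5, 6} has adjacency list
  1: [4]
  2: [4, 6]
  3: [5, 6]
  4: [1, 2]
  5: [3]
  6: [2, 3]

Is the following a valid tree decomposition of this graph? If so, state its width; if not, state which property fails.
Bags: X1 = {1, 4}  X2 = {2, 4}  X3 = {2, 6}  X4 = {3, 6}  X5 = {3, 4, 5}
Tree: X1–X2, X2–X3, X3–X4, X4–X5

No — bags containing vertex 4 are not connected in the tree.

A tree decomposition must satisfy three properties: every vertex lies in some bag; for every edge, both endpoints lie together in some bag; and for every vertex, the bags containing it form a connected subtree. Here bags containing vertex 4 are not connected in the tree, so the decomposition is invalid.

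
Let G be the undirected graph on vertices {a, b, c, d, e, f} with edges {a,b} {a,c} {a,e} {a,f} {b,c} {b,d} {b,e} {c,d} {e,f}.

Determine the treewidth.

2

A width-2 tree decomposition is:
Bags: B1 = {a, e, f}  B2 = {a, b, e}  B3 = {a, b, c}  B4 = {b, c, d}
Tree: B1–B2, B2–B3, B3–B4
The largest bag has 3 vertices, giving width 2; this decomposition certifies tw(G) ≤ 2. For the lower bound, the 3 vertices {b, c, d} are pairwise adjacent, and any tree decomposition puts a clique entirely inside one bag — forcing width ≥ 2. Hence tw(G) = 2 exactly.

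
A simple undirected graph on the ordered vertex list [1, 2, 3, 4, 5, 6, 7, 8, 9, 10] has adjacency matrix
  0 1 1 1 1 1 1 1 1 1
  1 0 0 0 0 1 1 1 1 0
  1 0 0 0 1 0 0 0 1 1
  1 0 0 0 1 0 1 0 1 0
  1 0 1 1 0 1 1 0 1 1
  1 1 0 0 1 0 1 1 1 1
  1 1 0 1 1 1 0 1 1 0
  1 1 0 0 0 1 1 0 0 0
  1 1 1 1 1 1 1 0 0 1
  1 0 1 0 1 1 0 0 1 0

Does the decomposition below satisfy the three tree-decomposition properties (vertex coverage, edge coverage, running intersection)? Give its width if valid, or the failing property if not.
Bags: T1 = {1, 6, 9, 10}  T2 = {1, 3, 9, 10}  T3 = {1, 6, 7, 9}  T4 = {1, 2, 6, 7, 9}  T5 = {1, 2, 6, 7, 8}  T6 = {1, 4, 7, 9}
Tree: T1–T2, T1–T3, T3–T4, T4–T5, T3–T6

No — vertex 5 appears in no bag.

A tree decomposition must satisfy three properties: every vertex lies in some bag; for every edge, both endpoints lie together in some bag; and for every vertex, the bags containing it form a connected subtree. Here vertex 5 appears in no bag, so the decomposition is invalid.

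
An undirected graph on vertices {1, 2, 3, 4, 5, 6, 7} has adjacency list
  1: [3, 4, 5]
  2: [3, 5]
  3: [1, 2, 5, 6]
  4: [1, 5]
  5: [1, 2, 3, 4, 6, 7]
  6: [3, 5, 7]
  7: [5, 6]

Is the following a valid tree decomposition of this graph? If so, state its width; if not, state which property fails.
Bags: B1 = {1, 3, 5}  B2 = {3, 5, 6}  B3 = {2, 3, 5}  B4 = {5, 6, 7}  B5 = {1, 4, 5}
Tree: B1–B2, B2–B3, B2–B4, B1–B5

Yes; width 2.

Vertex coverage: the bags together contain {1, 2, 3, 4, 5, 6, 7}, the full vertex set. Edge coverage: each edge of G has both endpoints in at least one bag. Running intersection: for every vertex, the bags containing it form a connected subtree. All three properties hold, so this is a valid tree decomposition of width max|bag| − 1 = 2, and hence tw(G) ≤ 2.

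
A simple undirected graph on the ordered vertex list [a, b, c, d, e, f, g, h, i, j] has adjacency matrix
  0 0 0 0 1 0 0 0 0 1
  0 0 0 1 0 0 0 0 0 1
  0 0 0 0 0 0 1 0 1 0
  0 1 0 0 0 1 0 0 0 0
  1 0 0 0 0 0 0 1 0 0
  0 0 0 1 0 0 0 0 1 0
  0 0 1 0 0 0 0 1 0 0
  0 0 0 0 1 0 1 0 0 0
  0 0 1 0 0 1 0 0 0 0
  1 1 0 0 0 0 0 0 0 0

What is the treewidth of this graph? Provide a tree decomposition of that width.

Treewidth 2.
One optimal decomposition is:
Bags: B1 = {e, g, h}  B2 = {a, e, g}  B3 = {a, g, j}  B4 = {b, g, j}  B5 = {b, d, g}  B6 = {d, f, g}  B7 = {f, g, i}  B8 = {c, g, i}
Tree: B1–B2, B2–B3, B3–B4, B4–B5, B5–B6, B6–B7, B7–B8

The largest bag has 3 vertices, giving width 2; this decomposition certifies tw(G) ≤ 2. The edges g–h–e–a–j–b–d–f–i–c–g form a cycle, so G is not a tree and its treewidth is at least 2. Combining the bounds, tw(G) = 2.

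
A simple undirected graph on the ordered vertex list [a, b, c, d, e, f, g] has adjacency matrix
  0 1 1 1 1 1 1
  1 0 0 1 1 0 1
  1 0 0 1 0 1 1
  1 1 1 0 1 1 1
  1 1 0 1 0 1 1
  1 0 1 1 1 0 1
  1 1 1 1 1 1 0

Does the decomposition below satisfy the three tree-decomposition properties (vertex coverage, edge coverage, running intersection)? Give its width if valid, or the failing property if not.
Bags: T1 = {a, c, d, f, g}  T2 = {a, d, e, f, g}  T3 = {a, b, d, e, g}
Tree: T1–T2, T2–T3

Vertex coverage: the bags together contain {a, b, c, d, e, f, g}, the full vertex set. Edge coverage: each edge of G has both endpoints in at least one bag. Running intersection: for every vertex, the bags containing it form a connected subtree. All three properties hold, so this is a valid tree decomposition of width max|bag| − 1 = 4, and hence tw(G) ≤ 4.

Yes; width 4.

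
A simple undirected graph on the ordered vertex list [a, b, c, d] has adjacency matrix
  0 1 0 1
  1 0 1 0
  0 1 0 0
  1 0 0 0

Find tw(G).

1

A width-1 tree decomposition is:
Bags: B1 = {b, c}  B2 = {a, b}  B3 = {a, d}
Tree: B1–B2, B2–B3
Each bag holds 2 vertices, so the decomposition has width 1, which upper-bounds the treewidth. Since G has at least one edge (e.g. c–b), it is not an edgeless graph, so tw(G) ≥ 1. Combining the bounds, tw(G) = 1.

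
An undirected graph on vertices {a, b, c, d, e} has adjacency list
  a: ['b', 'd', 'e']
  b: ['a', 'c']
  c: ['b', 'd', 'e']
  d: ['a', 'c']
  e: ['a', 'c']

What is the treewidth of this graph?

A width-2 tree decomposition is:
Bags: B1 = {a, c, e}  B2 = {a, c, d}  B3 = {a, b, c}
Tree: B1–B2, B2–B3
Every bag has size at most 3, so the width is 3 − 1 = 2 and tw(G) ≤ 2. The edges e–c–d–a–e form a cycle, so G is not a tree and its treewidth is at least 2. Combining the bounds, tw(G) = 2.

2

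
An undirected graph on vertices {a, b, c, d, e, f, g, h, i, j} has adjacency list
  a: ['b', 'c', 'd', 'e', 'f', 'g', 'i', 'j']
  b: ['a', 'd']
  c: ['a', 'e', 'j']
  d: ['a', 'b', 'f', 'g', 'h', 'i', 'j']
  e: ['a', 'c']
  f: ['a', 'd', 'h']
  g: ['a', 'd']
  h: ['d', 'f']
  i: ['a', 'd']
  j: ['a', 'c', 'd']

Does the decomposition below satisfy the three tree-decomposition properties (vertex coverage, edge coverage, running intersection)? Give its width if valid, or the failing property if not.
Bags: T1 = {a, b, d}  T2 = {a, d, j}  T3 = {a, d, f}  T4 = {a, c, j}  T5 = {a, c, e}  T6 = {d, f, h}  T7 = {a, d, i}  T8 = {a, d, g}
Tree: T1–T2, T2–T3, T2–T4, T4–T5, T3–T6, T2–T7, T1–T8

Yes; width 2.

Vertex coverage: the bags together contain {a, b, c, d, e, f, g, h, i, j}, the full vertex set. Edge coverage: each edge of G has both endpoints in at least one bag. Running intersection: for every vertex, the bags containing it form a connected subtree. All three properties hold, so this is a valid tree decomposition of width max|bag| − 1 = 2, and hence tw(G) ≤ 2.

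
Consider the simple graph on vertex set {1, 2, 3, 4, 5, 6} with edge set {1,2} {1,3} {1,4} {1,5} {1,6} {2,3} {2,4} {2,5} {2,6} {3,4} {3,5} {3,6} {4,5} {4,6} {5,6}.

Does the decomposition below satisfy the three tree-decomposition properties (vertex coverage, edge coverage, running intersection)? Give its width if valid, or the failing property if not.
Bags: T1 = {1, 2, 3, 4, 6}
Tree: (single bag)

No — vertex 5 appears in no bag.

A tree decomposition must satisfy three properties: every vertex lies in some bag; for every edge, both endpoints lie together in some bag; and for every vertex, the bags containing it form a connected subtree. Here vertex 5 appears in no bag, so the decomposition is invalid.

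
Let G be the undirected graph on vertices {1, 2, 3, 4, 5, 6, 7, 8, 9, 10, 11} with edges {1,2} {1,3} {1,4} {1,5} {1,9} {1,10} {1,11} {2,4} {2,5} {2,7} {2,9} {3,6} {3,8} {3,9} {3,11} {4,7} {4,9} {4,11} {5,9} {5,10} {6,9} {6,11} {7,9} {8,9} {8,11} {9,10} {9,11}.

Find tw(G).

A width-3 tree decomposition is:
Bags: B1 = {1, 4, 9, 11}  B2 = {1, 2, 4, 9}  B3 = {1, 2, 5, 9}  B4 = {1, 3, 9, 11}  B5 = {3, 6, 9, 11}  B6 = {1, 5, 9, 10}  B7 = {2, 4, 7, 9}  B8 = {3, 8, 9, 11}
Tree: B1–B2, B2–B3, B1–B4, B4–B5, B3–B6, B2–B7, B5–B8
Every bag has size at most 4, so the width is 4 − 1 = 3 and tw(G) ≤ 3. Conversely, {3, 8, 9, 11} is a clique of size 4, and the vertices of any clique must share a bag in every tree decomposition; so some bag has ≥ 4 vertices and tw(G) ≥ 3. The upper and lower bounds meet at 3, so that is the treewidth.

3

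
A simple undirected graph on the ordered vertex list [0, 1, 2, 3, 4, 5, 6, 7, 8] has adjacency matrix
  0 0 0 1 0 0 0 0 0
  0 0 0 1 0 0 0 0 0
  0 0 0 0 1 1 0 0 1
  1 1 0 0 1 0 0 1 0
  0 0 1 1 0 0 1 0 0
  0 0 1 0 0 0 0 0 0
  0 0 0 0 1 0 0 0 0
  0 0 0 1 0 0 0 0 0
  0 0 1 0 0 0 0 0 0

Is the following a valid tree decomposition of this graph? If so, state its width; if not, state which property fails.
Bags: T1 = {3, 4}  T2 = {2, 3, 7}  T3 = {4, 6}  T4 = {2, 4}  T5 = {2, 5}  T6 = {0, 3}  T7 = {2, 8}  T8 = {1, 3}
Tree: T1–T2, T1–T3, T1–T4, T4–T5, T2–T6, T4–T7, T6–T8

No — bags containing vertex 2 are not connected in the tree.

A tree decomposition must satisfy three properties: every vertex lies in some bag; for every edge, both endpoints lie together in some bag; and for every vertex, the bags containing it form a connected subtree. Here bags containing vertex 2 are not connected in the tree, so the decomposition is invalid.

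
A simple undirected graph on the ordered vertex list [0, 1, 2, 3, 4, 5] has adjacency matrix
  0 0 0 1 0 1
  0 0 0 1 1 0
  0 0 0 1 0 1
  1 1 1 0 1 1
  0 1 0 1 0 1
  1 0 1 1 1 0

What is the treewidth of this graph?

2

A width-2 tree decomposition is:
Bags: B1 = {3, 4, 5}  B2 = {0, 3, 5}  B3 = {2, 3, 5}  B4 = {1, 3, 4}
Tree: B1–B2, B2–B3, B1–B4
The largest bag has 3 vertices, giving width 2; this decomposition certifies tw(G) ≤ 2. For the lower bound, the 3 vertices {1, 3, 4} are pairwise adjacent, and any tree decomposition puts a clique entirely inside one bag — forcing width ≥ 2. Hence tw(G) = 2 exactly.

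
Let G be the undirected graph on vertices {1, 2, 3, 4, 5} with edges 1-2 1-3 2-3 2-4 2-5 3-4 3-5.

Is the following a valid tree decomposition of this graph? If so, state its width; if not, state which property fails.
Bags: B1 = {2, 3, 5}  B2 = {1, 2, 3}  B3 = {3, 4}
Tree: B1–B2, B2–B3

No — edge (2,4) lies in no bag.

A tree decomposition must satisfy three properties: every vertex lies in some bag; for every edge, both endpoints lie together in some bag; and for every vertex, the bags containing it form a connected subtree. Here edge (2,4) lies in no bag, so the decomposition is invalid.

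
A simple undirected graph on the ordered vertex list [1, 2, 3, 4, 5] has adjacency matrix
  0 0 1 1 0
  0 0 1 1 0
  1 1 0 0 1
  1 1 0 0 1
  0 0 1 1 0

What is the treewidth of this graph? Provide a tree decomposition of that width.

Each bag holds 3 vertices, so the decomposition has width 2, which upper-bounds the treewidth. The edges 3–1–4–2–3 form a cycle, so G is not a tree and its treewidth is at least 2. Hence tw(G) = 2 exactly.

Treewidth 2.
One optimal decomposition is:
Bags: B1 = {1, 3, 4}  B2 = {2, 3, 4}  B3 = {3, 4, 5}
Tree: B1–B2, B2–B3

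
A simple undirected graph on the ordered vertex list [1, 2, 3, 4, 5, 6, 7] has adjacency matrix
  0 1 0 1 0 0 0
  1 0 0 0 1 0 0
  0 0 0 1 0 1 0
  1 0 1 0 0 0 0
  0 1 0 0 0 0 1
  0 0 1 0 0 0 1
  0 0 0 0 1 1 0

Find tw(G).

A width-2 tree decomposition is:
Bags: B1 = {2, 5, 7}  B2 = {1, 2, 7}  B3 = {1, 4, 7}  B4 = {3, 4, 7}  B5 = {3, 6, 7}
Tree: B1–B2, B2–B3, B3–B4, B4–B5
The largest bag has 3 vertices, giving width 2; this decomposition certifies tw(G) ≤ 2. For the lower bound, G contains the cycle 7–5–2–1–4–3–6–7, so G is not a forest; only forests have treewidth ≤ 1, hence tw(G) ≥ 2. Hence tw(G) = 2 exactly.

2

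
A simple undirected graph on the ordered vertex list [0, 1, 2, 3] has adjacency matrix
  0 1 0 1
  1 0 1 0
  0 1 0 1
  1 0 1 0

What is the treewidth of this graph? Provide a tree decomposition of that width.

Treewidth 2.
Bags: B1 = {0, 1, 3}  B2 = {1, 2, 3}
Tree: B1–B2

Each bag holds 3 vertices, so the decomposition has width 2, which upper-bounds the treewidth. For the lower bound, G contains the cycle 1–0–3–2–1, so G is not a forest; only forests have treewidth ≤ 1, hence tw(G) ≥ 2. Combining the bounds, tw(G) = 2.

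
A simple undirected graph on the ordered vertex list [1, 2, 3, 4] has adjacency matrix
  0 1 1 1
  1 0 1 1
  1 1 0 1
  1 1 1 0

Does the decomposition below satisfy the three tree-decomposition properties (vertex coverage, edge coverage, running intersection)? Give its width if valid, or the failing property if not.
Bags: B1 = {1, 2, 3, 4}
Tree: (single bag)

Vertex coverage: the bags together contain {1, 2, 3, 4}, the full vertex set. Edge coverage: each edge of G has both endpoints in at least one bag. Running intersection: for every vertex, the bags containing it form a connected subtree. All three properties hold, so this is a valid tree decomposition of width max|bag| − 1 = 3, and hence tw(G) ≤ 3.

Yes; width 3.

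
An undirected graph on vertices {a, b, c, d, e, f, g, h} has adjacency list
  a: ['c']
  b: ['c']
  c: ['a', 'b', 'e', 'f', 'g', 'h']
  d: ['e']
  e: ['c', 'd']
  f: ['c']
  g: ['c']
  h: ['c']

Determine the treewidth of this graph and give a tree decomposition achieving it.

Treewidth 1.
One optimal decomposition is:
Bags: B1 = {c, e}  B2 = {b, c}  B3 = {c, f}  B4 = {c, g}  B5 = {a, c}  B6 = {c, h}  B7 = {d, e}
Tree: B1–B2, B1–B3, B3–B4, B2–B5, B4–B6, B1–B7

Each bag holds 2 vertices, so the decomposition has width 1, which upper-bounds the treewidth. Any graph with an edge has treewidth ≥ 1, and G has the edge e–c. Therefore the treewidth is 1.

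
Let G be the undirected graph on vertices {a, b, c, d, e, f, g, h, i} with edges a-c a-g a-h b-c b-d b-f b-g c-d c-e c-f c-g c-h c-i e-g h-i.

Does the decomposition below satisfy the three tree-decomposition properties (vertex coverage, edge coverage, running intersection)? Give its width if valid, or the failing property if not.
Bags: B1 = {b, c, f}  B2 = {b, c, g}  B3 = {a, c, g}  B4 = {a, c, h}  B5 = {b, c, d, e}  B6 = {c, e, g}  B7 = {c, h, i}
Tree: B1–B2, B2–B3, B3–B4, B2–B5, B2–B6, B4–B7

No — bags containing vertex e are not connected in the tree.

A tree decomposition must satisfy three properties: every vertex lies in some bag; for every edge, both endpoints lie together in some bag; and for every vertex, the bags containing it form a connected subtree. Here bags containing vertex e are not connected in the tree, so the decomposition is invalid.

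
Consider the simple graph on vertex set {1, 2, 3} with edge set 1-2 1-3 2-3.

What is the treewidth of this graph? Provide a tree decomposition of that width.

Treewidth 2.
Bags: B1 = {1, 2, 3}
Tree: (single bag)

With just one bag of size 3, the width is 3 − 1 = 2, so tw(G) ≤ 2. On the other hand G contains the 3-clique {1, 2, 3}. A clique must lie in a single bag of any decomposition, so no decomposition can have width below 2. Hence tw(G) = 2 exactly.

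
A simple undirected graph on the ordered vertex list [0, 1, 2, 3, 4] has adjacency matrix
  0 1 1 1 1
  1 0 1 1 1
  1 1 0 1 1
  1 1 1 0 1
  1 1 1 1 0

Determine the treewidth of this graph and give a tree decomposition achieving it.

With just one bag of size 5, the width is 5 − 1 = 4, so tw(G) ≤ 4. For the lower bound, the 5 vertices {0, 1, 2, 3, 4} are pairwise adjacent, and any tree decomposition puts a clique entirely inside one bag — forcing width ≥ 4. The upper and lower bounds meet at 4, so that is the treewidth.

Treewidth 4.
One such decomposition:
Bags: B1 = {0, 1, 2, 3, 4}
Tree: (single bag)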